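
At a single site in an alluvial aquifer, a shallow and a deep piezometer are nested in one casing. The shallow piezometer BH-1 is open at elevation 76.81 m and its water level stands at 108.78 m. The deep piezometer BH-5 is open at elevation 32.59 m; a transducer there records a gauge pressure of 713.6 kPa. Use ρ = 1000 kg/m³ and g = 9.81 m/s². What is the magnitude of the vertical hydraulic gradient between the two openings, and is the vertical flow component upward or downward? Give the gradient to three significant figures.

Total head at BH-1: h = 108.78 m (water level in the standpipe).
Pressure head at BH-5: ψ = P/(ρg) = 713.6×1000 / (1000 × 9.81) = 72.74 m.
Total head at BH-5: h = z + ψ = 32.59 + 72.74 = 105.33 m.
Δh = h(BH-1) − h(BH-5) = 108.78 − 105.33 = 3.45 m.
Vertical separation Δz = 76.81 − 32.59 = 44.22 m.
|i_v| = |Δh| / Δz = 3.45 / 44.22 = 0.0780.
Head is higher in the shallow piezometer, so vertical flow is downward (recharge condition).

|i_v| ≈ 0.0780; vertical flow is downward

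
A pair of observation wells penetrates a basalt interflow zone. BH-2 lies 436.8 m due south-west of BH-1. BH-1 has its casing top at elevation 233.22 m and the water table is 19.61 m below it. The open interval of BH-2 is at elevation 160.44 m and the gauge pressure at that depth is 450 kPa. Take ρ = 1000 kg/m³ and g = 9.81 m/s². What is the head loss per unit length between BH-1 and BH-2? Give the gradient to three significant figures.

Total head at BH-1: h = 233.22 − 19.61 = 213.61 m.
Pressure head at BH-2: ψ = P/(ρg) = 450×1000 / (1000 × 9.81) = 45.87 m.
Total head at BH-2: h = z + ψ = 160.44 + 45.87 = 206.31 m.
Head difference: h(BH-1) − h(BH-2) = 213.61 − 206.31 = 7.30 m.
Hydraulic gradient: i = |Δh| / L = 7.30 / 436.8 = 0.0167.

i ≈ 0.0167 m/m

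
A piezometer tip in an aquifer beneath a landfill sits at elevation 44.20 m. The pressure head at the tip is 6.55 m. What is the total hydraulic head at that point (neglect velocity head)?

h = z + ψ = 44.20 + 6.55 = 50.75 m.

h ≈ 50.75 m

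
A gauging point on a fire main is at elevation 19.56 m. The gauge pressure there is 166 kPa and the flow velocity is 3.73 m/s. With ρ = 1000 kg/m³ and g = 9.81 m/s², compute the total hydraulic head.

Pressure head ψ = P/(ρg) = 166×1000 / (1000 × 9.81) = 16.92 m.
Velocity head = v²/(2g) = 3.73² / (2 × 9.81) = 0.709 m.
h = z + ψ + v²/(2g) = 19.56 + 16.92 + 0.709 = 37.19 m.

h ≈ 37.19 m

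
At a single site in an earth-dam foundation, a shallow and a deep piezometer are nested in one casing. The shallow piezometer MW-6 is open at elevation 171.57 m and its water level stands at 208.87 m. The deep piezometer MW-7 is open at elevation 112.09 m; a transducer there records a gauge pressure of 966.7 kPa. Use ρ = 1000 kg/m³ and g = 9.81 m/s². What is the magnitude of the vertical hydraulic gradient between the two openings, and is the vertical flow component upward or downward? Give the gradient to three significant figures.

Total head at MW-6: h = 208.87 m (water level in the standpipe).
Pressure head at MW-7: ψ = P/(ρg) = 966.7×1000 / (1000 × 9.81) = 98.54 m.
Total head at MW-7: h = z + ψ = 112.09 + 98.54 = 210.63 m.
Δh = h(MW-6) − h(MW-7) = 208.87 − 210.63 = -1.76 m.
Vertical separation Δz = 171.57 − 112.09 = 59.48 m.
|i_v| = |Δh| / Δz = 1.76 / 59.48 = 0.0296.
Head is higher in the deep piezometer, so vertical flow is upward (discharge condition).

|i_v| ≈ 0.0296; vertical flow is upward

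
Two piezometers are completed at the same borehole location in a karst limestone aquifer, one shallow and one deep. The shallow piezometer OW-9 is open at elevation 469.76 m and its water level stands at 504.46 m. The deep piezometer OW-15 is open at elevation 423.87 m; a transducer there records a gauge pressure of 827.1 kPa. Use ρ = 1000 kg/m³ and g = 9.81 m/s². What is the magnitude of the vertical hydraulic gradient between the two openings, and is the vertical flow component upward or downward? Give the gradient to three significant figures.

|i_v| ≈ 0.0811; vertical flow is upward

Total head at OW-9: h = 504.46 m (water level in the standpipe).
Pressure head at OW-15: ψ = P/(ρg) = 827.1×1000 / (1000 × 9.81) = 84.31 m.
Total head at OW-15: h = z + ψ = 423.87 + 84.31 = 508.18 m.
Δh = h(OW-9) − h(OW-15) = 504.46 − 508.18 = -3.72 m.
Vertical separation Δz = 469.76 − 423.87 = 45.89 m.
|i_v| = |Δh| / Δz = 3.72 / 45.89 = 0.0811.
Head is higher in the deep piezometer, so vertical flow is upward (discharge condition).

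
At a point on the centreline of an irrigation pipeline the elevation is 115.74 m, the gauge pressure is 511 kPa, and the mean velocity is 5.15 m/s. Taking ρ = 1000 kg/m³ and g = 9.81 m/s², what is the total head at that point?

Pressure head ψ = P/(ρg) = 511×1000 / (1000 × 9.81) = 52.09 m.
Velocity head = v²/(2g) = 5.15² / (2 × 9.81) = 1.352 m.
h = z + ψ + v²/(2g) = 115.74 + 52.09 + 1.352 = 169.18 m.

h ≈ 169.18 m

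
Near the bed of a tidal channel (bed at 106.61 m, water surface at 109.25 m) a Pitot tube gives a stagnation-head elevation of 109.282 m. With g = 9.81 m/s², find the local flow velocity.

Near the bed, under hydrostatic conditions, the piezometric head (z + ψ) equals the free-surface elevation, 109.25 m.
Velocity head = total − piezometric = 109.282 − 109.25 = 0.032 m.
v = √(2g·h_v) = √(2 × 9.81 × 0.032) = 0.792 m/s.

v ≈ 0.792 m/s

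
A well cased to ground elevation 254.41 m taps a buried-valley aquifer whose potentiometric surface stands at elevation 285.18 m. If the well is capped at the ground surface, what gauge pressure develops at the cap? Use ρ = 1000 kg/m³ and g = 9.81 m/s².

P ≈ 302 kPa

Head above the cap: Δh = 285.18 − 254.41 = 30.77 m.
P = ρgΔh = 1000 × 9.81 × 30.77 = 301854 Pa ≈ 302 kPa.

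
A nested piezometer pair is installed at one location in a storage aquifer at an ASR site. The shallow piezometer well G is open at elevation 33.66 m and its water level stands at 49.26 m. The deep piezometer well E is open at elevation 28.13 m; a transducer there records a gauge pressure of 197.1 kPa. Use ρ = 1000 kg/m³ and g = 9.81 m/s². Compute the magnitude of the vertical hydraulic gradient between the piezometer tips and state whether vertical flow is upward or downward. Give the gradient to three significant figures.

Total head at well G: h = 49.26 m (water level in the standpipe).
Pressure head at well E: ψ = P/(ρg) = 197.1×1000 / (1000 × 9.81) = 20.09 m.
Total head at well E: h = z + ψ = 28.13 + 20.09 = 48.22 m.
Δh = h(well G) − h(well E) = 49.26 − 48.22 = 1.04 m.
Vertical separation Δz = 33.66 − 28.13 = 5.53 m.
|i_v| = |Δh| / Δz = 1.04 / 5.53 = 0.188.
Head is higher in the shallow piezometer, so vertical flow is downward (recharge condition).

|i_v| ≈ 0.188; vertical flow is downward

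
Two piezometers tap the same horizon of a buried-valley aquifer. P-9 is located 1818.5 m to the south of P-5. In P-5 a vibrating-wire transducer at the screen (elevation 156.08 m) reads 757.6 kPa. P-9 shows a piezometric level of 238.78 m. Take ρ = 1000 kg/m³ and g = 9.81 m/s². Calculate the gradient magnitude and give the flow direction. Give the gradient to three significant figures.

Pressure head at P-5: ψ = P/(ρg) = 757.6×1000 / (1000 × 9.81) = 77.23 m.
Total head at P-5: h = z + ψ = 156.08 + 77.23 = 233.31 m.
Total head at P-9: h = 238.78 m (water level in the piezometer is the total head).
Head difference: h(P-5) − h(P-9) = 233.31 − 238.78 = -5.47 m.
Hydraulic gradient: i = |Δh| / L = 5.47 / 1818.5 = 0.00301.
Flow is from higher to lower head: from P-9 toward P-5, i.e. toward the north.

i ≈ 0.00301; groundwater flows toward the north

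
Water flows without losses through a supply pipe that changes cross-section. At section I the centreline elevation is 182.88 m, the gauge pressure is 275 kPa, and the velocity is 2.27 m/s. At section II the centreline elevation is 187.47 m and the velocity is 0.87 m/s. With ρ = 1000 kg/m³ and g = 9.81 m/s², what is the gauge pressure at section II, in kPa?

Pressure head at I: ψ₁ = P₁/(ρg) = 275×1000 / (1000 × 9.81) = 28.03 m.
Velocity heads: v₁²/2g = 2.27²/19.62 = 0.263 m; v₂²/2g = 0.87²/19.62 = 0.039 m.
Total head H = z₁ + ψ₁ + v₁²/2g = 182.88 + 28.03 + 0.263 = 211.17 m.
ψ₂ = H − z₂ − v₂²/2g = 211.17 − 187.47 − 0.039 = 23.66 m.
P₂ = ρgψ₂ = 1000 × 9.81 × 23.66 ≈ 232 kPa.

P₂ ≈ 232 kPa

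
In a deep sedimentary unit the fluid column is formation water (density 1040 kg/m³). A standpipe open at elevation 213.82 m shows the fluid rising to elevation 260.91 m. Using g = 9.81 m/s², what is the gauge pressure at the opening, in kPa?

P ≈ 480 kPa

Pressure head ψ = h − z = 260.91 − 213.82 = 47.09 m.
P = ρgψ = 1040 × 9.81 × 47.09 = 480431 Pa ≈ 480 kPa.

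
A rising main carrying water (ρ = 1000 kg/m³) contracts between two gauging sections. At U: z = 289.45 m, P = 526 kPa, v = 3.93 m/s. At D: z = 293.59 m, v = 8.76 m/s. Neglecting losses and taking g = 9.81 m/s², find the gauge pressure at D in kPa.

Pressure head at U: ψ₁ = P₁/(ρg) = 526×1000 / (1000 × 9.81) = 53.62 m.
Velocity heads: v₁²/2g = 3.93²/19.62 = 0.787 m; v₂²/2g = 8.76²/19.62 = 3.911 m.
Total head H = z₁ + ψ₁ + v₁²/2g = 289.45 + 53.62 + 0.787 = 343.86 m.
ψ₂ = H − z₂ − v₂²/2g = 343.86 − 293.59 − 3.911 = 46.36 m.
P₂ = ρgψ₂ = 1000 × 9.81 × 46.36 ≈ 455 kPa.

P₂ ≈ 455 kPa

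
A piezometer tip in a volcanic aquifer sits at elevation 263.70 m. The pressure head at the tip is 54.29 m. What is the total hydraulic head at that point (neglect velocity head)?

h ≈ 317.99 m

h = z + ψ = 263.70 + 54.29 = 317.99 m.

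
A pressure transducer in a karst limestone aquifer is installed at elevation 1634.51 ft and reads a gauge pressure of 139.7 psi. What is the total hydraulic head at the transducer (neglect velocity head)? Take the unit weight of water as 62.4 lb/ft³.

h ≈ 1956.89 ft

ψ = 144·P/γ = 144 × 139.7 / 62.4 = 322.38 ft.
h = z + ψ = 1634.51 + 322.38 = 1956.89 ft.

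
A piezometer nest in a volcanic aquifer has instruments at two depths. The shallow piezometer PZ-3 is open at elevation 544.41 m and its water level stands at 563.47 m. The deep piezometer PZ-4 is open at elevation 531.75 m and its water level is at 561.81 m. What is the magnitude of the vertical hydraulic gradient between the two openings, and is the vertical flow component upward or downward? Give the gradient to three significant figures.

Total head at PZ-3: h = 563.47 m (water level in the standpipe).
Total head at PZ-4: h = 561.81 m.
Δh = h(PZ-3) − h(PZ-4) = 563.47 − 561.81 = 1.66 m.
Vertical separation Δz = 544.41 − 531.75 = 12.66 m.
|i_v| = |Δh| / Δz = 1.66 / 12.66 = 0.131.
Head is higher in the shallow piezometer, so vertical flow is downward (recharge condition).

|i_v| ≈ 0.131; vertical flow is downward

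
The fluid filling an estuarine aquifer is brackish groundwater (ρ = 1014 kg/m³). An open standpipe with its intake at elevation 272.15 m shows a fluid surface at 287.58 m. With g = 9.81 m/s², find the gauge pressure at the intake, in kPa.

P ≈ 153 kPa

Pressure head ψ = h − z = 287.58 − 272.15 = 15.43 m.
P = ρgψ = 1014 × 9.81 × 15.43 = 153487 Pa ≈ 153 kPa.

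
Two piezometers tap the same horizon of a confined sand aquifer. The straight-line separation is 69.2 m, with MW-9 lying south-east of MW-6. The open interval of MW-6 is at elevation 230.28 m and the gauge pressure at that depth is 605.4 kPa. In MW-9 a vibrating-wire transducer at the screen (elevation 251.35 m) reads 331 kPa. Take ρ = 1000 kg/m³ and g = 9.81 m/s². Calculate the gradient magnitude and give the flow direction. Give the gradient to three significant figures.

Pressure head at MW-6: ψ = P/(ρg) = 605.4×1000 / (1000 × 9.81) = 61.71 m.
Total head at MW-6: h = z + ψ = 230.28 + 61.71 = 291.99 m.
Pressure head at MW-9: ψ = P/(ρg) = 331×1000 / (1000 × 9.81) = 33.74 m.
Total head at MW-9: h = z + ψ = 251.35 + 33.74 = 285.09 m.
Head difference: h(MW-6) − h(MW-9) = 291.99 − 285.09 = 6.90 m.
Hydraulic gradient: i = |Δh| / L = 6.90 / 69.2 = 0.0997.
Flow is from higher to lower head: from MW-6 toward MW-9, i.e. toward the south-east.

i ≈ 0.0997; groundwater flows toward the south-east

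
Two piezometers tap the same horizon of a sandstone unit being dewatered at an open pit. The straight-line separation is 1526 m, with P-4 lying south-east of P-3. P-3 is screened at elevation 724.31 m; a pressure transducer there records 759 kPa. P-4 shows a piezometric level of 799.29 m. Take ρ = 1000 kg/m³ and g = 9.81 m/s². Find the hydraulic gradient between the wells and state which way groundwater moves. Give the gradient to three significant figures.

Pressure head at P-3: ψ = P/(ρg) = 759×1000 / (1000 × 9.81) = 77.37 m.
Total head at P-3: h = z + ψ = 724.31 + 77.37 = 801.68 m.
Total head at P-4: h = 799.29 m (water level in the piezometer is the total head).
Head difference: h(P-3) − h(P-4) = 801.68 − 799.29 = 2.39 m.
Hydraulic gradient: i = |Δh| / L = 2.39 / 1526 = 0.00157.
Flow is from higher to lower head: from P-3 toward P-4, i.e. toward the south-east.

i ≈ 0.00157; groundwater flows toward the south-east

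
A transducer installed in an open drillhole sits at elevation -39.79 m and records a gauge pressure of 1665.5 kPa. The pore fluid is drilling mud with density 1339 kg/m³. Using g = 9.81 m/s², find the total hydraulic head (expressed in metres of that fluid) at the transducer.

h ≈ 87.00 m

ψ = P/(ρg) = 1665.5×1000 / (1339 × 9.81) = 126.79 m.
h = z + ψ = -39.79 + 126.79 = 87.00 m.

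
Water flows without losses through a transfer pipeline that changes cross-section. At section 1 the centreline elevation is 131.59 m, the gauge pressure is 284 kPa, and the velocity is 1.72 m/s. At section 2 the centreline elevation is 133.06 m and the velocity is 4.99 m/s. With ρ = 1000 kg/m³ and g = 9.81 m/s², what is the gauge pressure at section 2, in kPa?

P₂ ≈ 259 kPa

Pressure head at 1: ψ₁ = P₁/(ρg) = 284×1000 / (1000 × 9.81) = 28.95 m.
Velocity heads: v₁²/2g = 1.72²/19.62 = 0.151 m; v₂²/2g = 4.99²/19.62 = 1.269 m.
Total head H = z₁ + ψ₁ + v₁²/2g = 131.59 + 28.95 + 0.151 = 160.69 m.
ψ₂ = H − z₂ − v₂²/2g = 160.69 − 133.06 − 1.269 = 26.36 m.
P₂ = ρgψ₂ = 1000 × 9.81 × 26.36 ≈ 259 kPa.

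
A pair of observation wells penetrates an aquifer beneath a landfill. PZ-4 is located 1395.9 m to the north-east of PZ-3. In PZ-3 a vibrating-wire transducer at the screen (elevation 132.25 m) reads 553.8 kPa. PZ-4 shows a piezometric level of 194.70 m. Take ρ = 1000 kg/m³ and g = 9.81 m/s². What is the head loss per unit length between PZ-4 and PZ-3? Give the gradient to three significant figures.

Pressure head at PZ-3: ψ = P/(ρg) = 553.8×1000 / (1000 × 9.81) = 56.45 m.
Total head at PZ-3: h = z + ψ = 132.25 + 56.45 = 188.70 m.
Total head at PZ-4: h = 194.70 m (water level in the piezometer is the total head).
Head difference: h(PZ-3) − h(PZ-4) = 188.70 − 194.70 = -6.00 m.
Hydraulic gradient: i = |Δh| / L = 6.00 / 1395.9 = 0.00430.

i ≈ 0.00430 m/m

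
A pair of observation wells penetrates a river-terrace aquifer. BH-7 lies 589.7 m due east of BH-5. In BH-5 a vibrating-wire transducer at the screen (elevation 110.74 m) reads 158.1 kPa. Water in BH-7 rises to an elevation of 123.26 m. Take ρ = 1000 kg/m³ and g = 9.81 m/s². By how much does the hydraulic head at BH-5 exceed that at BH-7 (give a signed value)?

Δh ≈ 3.60 m

Pressure head at BH-5: ψ = P/(ρg) = 158.1×1000 / (1000 × 9.81) = 16.12 m.
Total head at BH-5: h = z + ψ = 110.74 + 16.12 = 126.86 m.
Total head at BH-7: h = 123.26 m (water level in the piezometer is the total head).
Head difference: h(BH-5) − h(BH-7) = 126.86 − 123.26 = 3.60 m.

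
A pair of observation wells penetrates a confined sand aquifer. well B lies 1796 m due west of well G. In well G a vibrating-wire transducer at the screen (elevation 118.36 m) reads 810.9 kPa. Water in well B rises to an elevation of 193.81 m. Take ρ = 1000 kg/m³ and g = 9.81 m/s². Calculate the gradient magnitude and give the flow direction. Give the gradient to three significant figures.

Pressure head at well G: ψ = P/(ρg) = 810.9×1000 / (1000 × 9.81) = 82.66 m.
Total head at well G: h = z + ψ = 118.36 + 82.66 = 201.02 m.
Total head at well B: h = 193.81 m (water level in the piezometer is the total head).
Head difference: h(well G) − h(well B) = 201.02 − 193.81 = 7.21 m.
Hydraulic gradient: i = |Δh| / L = 7.21 / 1796 = 0.00401.
Flow is from higher to lower head: from well G toward well B, i.e. toward the west.

i ≈ 0.00401; groundwater flows toward the west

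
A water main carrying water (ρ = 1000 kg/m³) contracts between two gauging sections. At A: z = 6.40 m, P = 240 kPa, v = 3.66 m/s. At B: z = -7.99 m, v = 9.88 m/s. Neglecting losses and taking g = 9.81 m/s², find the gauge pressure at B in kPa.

Pressure head at A: ψ₁ = P₁/(ρg) = 240×1000 / (1000 × 9.81) = 24.46 m.
Velocity heads: v₁²/2g = 3.66²/19.62 = 0.683 m; v₂²/2g = 9.88²/19.62 = 4.975 m.
Total head H = z₁ + ψ₁ + v₁²/2g = 6.40 + 24.46 + 0.683 = 31.54 m.
ψ₂ = H − z₂ − v₂²/2g = 31.54 − (-7.99) − 4.975 = 34.55 m.
P₂ = ρgψ₂ = 1000 × 9.81 × 34.55 ≈ 339 kPa.

P₂ ≈ 339 kPa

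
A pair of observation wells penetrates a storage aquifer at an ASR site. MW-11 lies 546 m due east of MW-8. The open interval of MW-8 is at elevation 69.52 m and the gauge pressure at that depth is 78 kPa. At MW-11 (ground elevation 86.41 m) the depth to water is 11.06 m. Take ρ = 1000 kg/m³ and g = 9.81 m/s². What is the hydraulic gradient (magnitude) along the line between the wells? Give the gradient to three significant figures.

Pressure head at MW-8: ψ = P/(ρg) = 78×1000 / (1000 × 9.81) = 7.95 m.
Total head at MW-8: h = z + ψ = 69.52 + 7.95 = 77.47 m.
Total head at MW-11: h = 86.41 − 11.06 = 75.35 m.
Head difference: h(MW-8) − h(MW-11) = 77.47 − 75.35 = 2.12 m.
Hydraulic gradient: i = |Δh| / L = 2.12 / 546 = 0.00388.

i ≈ 0.00388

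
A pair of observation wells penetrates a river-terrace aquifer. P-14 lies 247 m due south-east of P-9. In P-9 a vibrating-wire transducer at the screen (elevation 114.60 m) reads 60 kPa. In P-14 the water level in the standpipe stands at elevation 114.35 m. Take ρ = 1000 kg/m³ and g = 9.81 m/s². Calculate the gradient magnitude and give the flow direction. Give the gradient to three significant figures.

Pressure head at P-9: ψ = P/(ρg) = 60×1000 / (1000 × 9.81) = 6.12 m.
Total head at P-9: h = z + ψ = 114.60 + 6.12 = 120.72 m.
Total head at P-14: h = 114.35 m (water level in the piezometer is the total head).
Head difference: h(P-9) − h(P-14) = 120.72 − 114.35 = 6.37 m.
Hydraulic gradient: i = |Δh| / L = 6.37 / 247 = 0.0258.
Flow is from higher to lower head: from P-9 toward P-14, i.e. toward the south-east.

i ≈ 0.0258; groundwater flows toward the south-east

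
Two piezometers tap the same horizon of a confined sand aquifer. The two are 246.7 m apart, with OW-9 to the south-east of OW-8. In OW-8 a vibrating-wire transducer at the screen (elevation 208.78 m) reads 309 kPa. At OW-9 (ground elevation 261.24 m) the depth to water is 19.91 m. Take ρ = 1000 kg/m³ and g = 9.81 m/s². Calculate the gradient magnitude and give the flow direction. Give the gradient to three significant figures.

Pressure head at OW-8: ψ = P/(ρg) = 309×1000 / (1000 × 9.81) = 31.50 m.
Total head at OW-8: h = z + ψ = 208.78 + 31.50 = 240.28 m.
Total head at OW-9: h = 261.24 − 19.91 = 241.33 m.
Head difference: h(OW-8) − h(OW-9) = 240.28 − 241.33 = -1.05 m.
Hydraulic gradient: i = |Δh| / L = 1.05 / 246.7 = 0.00426.
Flow is from higher to lower head: from OW-9 toward OW-8, i.e. toward the north-west.

i ≈ 0.00426; groundwater flows toward the north-west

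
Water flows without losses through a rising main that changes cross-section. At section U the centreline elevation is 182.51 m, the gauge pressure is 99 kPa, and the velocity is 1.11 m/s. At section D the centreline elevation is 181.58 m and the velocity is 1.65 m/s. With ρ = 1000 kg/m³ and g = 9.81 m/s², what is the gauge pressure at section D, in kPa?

Pressure head at U: ψ₁ = P₁/(ρg) = 99×1000 / (1000 × 9.81) = 10.09 m.
Velocity heads: v₁²/2g = 1.11²/19.62 = 0.063 m; v₂²/2g = 1.65²/19.62 = 0.139 m.
Total head H = z₁ + ψ₁ + v₁²/2g = 182.51 + 10.09 + 0.063 = 192.66 m.
ψ₂ = H − z₂ − v₂²/2g = 192.66 − 181.58 − 0.139 = 10.94 m.
P₂ = ρgψ₂ = 1000 × 9.81 × 10.94 ≈ 107 kPa.

P₂ ≈ 107 kPa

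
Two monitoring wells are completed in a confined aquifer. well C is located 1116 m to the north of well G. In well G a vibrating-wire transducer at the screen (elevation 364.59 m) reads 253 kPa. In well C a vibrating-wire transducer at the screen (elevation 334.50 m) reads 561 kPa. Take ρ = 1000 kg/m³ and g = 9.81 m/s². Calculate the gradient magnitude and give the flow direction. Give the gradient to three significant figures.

i ≈ 0.00117; groundwater flows toward the south

Pressure head at well G: ψ = P/(ρg) = 253×1000 / (1000 × 9.81) = 25.79 m.
Total head at well G: h = z + ψ = 364.59 + 25.79 = 390.38 m.
Pressure head at well C: ψ = P/(ρg) = 561×1000 / (1000 × 9.81) = 57.19 m.
Total head at well C: h = z + ψ = 334.50 + 57.19 = 391.69 m.
Head difference: h(well G) − h(well C) = 390.38 − 391.69 = -1.31 m.
Hydraulic gradient: i = |Δh| / L = 1.31 / 1116 = 0.00117.
Flow is from higher to lower head: from well C toward well G, i.e. toward the south.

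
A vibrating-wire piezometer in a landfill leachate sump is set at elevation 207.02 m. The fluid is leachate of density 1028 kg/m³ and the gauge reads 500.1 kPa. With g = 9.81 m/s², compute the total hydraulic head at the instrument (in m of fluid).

h ≈ 256.61 m

ψ = P/(ρg) = 500.1×1000 / (1028 × 9.81) = 49.59 m.
h = z + ψ = 207.02 + 49.59 = 256.61 m.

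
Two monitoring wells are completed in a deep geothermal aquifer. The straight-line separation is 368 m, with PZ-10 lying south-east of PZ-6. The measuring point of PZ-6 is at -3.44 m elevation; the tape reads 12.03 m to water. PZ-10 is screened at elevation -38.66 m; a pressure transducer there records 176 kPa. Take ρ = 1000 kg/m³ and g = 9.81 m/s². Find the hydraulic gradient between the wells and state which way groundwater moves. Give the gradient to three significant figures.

Total head at PZ-6: h = -3.44 − 12.03 = -15.47 m.
Pressure head at PZ-10: ψ = P/(ρg) = 176×1000 / (1000 × 9.81) = 17.94 m.
Total head at PZ-10: h = z + ψ = -38.66 + 17.94 = -20.72 m.
Head difference: h(PZ-6) − h(PZ-10) = -15.47 − (-20.72) = 5.25 m.
Hydraulic gradient: i = |Δh| / L = 5.25 / 368 = 0.0143.
Flow is from higher to lower head: from PZ-6 toward PZ-10, i.e. toward the south-east.

i ≈ 0.0143; groundwater flows toward the south-east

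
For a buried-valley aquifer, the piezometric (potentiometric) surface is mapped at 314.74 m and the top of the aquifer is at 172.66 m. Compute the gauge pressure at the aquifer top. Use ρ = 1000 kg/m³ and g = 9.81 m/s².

P ≈ 1390 kPa

Pressure head at the aquifer top: ψ = h − z = 314.74 − 172.66 = 142.08 m.
P = ρgψ = 1000 × 9.81 × 142.08 = 1393805 Pa ≈ 1390 kPa.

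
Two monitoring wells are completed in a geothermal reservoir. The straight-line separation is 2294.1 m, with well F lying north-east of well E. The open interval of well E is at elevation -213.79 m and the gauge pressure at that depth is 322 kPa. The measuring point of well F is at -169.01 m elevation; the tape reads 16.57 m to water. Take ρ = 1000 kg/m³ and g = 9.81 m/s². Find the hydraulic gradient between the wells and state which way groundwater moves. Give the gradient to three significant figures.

i ≈ 0.00201; groundwater flows toward the north-east

Pressure head at well E: ψ = P/(ρg) = 322×1000 / (1000 × 9.81) = 32.82 m.
Total head at well E: h = z + ψ = -213.79 + 32.82 = -180.97 m.
Total head at well F: h = -169.01 − 16.57 = -185.58 m.
Head difference: h(well E) − h(well F) = -180.97 − (-185.58) = 4.61 m.
Hydraulic gradient: i = |Δh| / L = 4.61 / 2294.1 = 0.00201.
Flow is from higher to lower head: from well E toward well F, i.e. toward the north-east.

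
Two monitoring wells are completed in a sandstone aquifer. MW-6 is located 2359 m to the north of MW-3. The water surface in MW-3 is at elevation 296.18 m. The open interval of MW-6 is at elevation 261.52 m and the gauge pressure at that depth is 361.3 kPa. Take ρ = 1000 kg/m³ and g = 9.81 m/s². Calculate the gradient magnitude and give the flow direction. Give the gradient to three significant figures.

i ≈ 0.000920; groundwater flows toward the south

Total head at MW-3: h = 296.18 m (water level in the piezometer is the total head).
Pressure head at MW-6: ψ = P/(ρg) = 361.3×1000 / (1000 × 9.81) = 36.83 m.
Total head at MW-6: h = z + ψ = 261.52 + 36.83 = 298.35 m.
Head difference: h(MW-3) − h(MW-6) = 296.18 − 298.35 = -2.17 m.
Hydraulic gradient: i = |Δh| / L = 2.17 / 2359 = 0.000920.
Flow is from higher to lower head: from MW-6 toward MW-3, i.e. toward the south.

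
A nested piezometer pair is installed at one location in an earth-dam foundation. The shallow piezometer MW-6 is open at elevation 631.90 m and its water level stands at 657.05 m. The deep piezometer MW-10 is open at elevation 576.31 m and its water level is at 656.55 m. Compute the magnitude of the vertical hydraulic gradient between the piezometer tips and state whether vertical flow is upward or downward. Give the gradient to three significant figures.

|i_v| ≈ 0.00899; vertical flow is downward

Total head at MW-6: h = 657.05 m (water level in the standpipe).
Total head at MW-10: h = 656.55 m.
Δh = h(MW-6) − h(MW-10) = 657.05 − 656.55 = 0.50 m.
Vertical separation Δz = 631.90 − 576.31 = 55.59 m.
|i_v| = |Δh| / Δz = 0.50 / 55.59 = 0.00899.
Head is higher in the shallow piezometer, so vertical flow is downward (recharge condition).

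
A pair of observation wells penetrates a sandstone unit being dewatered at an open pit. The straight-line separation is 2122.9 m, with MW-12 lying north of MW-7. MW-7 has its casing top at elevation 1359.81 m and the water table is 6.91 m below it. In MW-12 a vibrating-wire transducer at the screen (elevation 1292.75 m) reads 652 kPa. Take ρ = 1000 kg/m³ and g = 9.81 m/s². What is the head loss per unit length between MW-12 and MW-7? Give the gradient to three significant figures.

Total head at MW-7: h = 1359.81 − 6.91 = 1352.90 m.
Pressure head at MW-12: ψ = P/(ρg) = 652×1000 / (1000 × 9.81) = 66.46 m.
Total head at MW-12: h = z + ψ = 1292.75 + 66.46 = 1359.21 m.
Head difference: h(MW-7) − h(MW-12) = 1352.90 − 1359.21 = -6.31 m.
Hydraulic gradient: i = |Δh| / L = 6.31 / 2122.9 = 0.00297.

i ≈ 0.00297 m/m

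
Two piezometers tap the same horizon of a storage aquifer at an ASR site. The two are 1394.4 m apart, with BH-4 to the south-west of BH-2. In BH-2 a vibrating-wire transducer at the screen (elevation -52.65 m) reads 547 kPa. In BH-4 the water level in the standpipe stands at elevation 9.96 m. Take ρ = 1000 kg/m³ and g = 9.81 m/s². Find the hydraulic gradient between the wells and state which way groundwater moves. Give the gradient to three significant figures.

Pressure head at BH-2: ψ = P/(ρg) = 547×1000 / (1000 × 9.81) = 55.76 m.
Total head at BH-2: h = z + ψ = -52.65 + 55.76 = 3.11 m.
Total head at BH-4: h = 9.96 m (water level in the piezometer is the total head).
Head difference: h(BH-2) − h(BH-4) = 3.11 − 9.96 = -6.85 m.
Hydraulic gradient: i = |Δh| / L = 6.85 / 1394.4 = 0.00491.
Flow is from higher to lower head: from BH-4 toward BH-2, i.e. toward the north-east.

i ≈ 0.00491; groundwater flows toward the north-east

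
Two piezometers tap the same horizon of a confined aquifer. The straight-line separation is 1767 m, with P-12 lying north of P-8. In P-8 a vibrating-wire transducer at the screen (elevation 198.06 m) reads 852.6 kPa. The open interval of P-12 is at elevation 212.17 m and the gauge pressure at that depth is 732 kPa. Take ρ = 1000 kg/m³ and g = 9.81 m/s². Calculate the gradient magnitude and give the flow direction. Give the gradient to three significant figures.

Pressure head at P-8: ψ = P/(ρg) = 852.6×1000 / (1000 × 9.81) = 86.91 m.
Total head at P-8: h = z + ψ = 198.06 + 86.91 = 284.97 m.
Pressure head at P-12: ψ = P/(ρg) = 732×1000 / (1000 × 9.81) = 74.62 m.
Total head at P-12: h = z + ψ = 212.17 + 74.62 = 286.79 m.
Head difference: h(P-8) − h(P-12) = 284.97 − 286.79 = -1.82 m.
Hydraulic gradient: i = |Δh| / L = 1.82 / 1767 = 0.00103.
Flow is from higher to lower head: from P-12 toward P-8, i.e. toward the south.

i ≈ 0.00103; groundwater flows toward the south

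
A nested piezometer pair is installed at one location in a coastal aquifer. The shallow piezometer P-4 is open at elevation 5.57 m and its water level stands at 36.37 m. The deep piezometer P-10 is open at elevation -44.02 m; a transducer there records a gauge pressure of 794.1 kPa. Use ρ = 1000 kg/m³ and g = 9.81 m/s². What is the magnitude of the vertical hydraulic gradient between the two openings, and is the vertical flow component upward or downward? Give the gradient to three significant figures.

|i_v| ≈ 0.0113; vertical flow is upward

Total head at P-4: h = 36.37 m (water level in the standpipe).
Pressure head at P-10: ψ = P/(ρg) = 794.1×1000 / (1000 × 9.81) = 80.95 m.
Total head at P-10: h = z + ψ = -44.02 + 80.95 = 36.93 m.
Δh = h(P-4) − h(P-10) = 36.37 − 36.93 = -0.56 m.
Vertical separation Δz = 5.57 − (-44.02) = 49.59 m.
|i_v| = |Δh| / Δz = 0.56 / 49.59 = 0.0113.
Head is higher in the deep piezometer, so vertical flow is upward (discharge condition).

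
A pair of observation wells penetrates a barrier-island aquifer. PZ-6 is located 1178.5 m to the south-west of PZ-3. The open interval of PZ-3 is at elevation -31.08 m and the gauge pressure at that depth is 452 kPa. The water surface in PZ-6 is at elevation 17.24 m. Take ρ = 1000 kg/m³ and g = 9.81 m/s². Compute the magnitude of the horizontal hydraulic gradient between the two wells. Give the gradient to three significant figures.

Pressure head at PZ-3: ψ = P/(ρg) = 452×1000 / (1000 × 9.81) = 46.08 m.
Total head at PZ-3: h = z + ψ = -31.08 + 46.08 = 15.00 m.
Total head at PZ-6: h = 17.24 m (water level in the piezometer is the total head).
Head difference: h(PZ-3) − h(PZ-6) = 15.00 − 17.24 = -2.24 m.
Hydraulic gradient: i = |Δh| / L = 2.24 / 1178.5 = 0.00190.

i ≈ 0.00190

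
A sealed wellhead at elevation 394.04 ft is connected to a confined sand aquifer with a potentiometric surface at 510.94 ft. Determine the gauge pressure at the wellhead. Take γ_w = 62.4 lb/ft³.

P ≈ 50.7 psi

Head above the cap: Δh = 510.94 − 394.04 = 116.90 ft.
P = γΔh/144 = 62.4 × 116.90 / 144 = 50.7 psi.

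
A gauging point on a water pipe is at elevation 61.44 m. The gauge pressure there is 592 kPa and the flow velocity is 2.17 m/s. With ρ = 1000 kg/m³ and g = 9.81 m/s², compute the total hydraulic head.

h ≈ 122.03 m

Pressure head ψ = P/(ρg) = 592×1000 / (1000 × 9.81) = 60.35 m.
Velocity head = v²/(2g) = 2.17² / (2 × 9.81) = 0.240 m.
h = z + ψ + v²/(2g) = 61.44 + 60.35 + 0.240 = 122.03 m.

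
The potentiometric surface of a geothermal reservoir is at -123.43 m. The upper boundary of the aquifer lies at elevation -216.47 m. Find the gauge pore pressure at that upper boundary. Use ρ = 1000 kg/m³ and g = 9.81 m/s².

Pressure head at the aquifer top: ψ = h − z = -123.43 − (-216.47) = 93.04 m.
P = ρgψ = 1000 × 9.81 × 93.04 = 912722 Pa ≈ 913 kPa.

P ≈ 913 kPa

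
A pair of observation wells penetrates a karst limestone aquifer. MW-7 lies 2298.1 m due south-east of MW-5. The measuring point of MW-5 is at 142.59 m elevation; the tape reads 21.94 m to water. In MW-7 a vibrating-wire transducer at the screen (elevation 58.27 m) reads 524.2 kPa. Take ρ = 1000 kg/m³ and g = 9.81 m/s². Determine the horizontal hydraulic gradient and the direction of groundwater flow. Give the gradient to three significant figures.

Total head at MW-5: h = 142.59 − 21.94 = 120.65 m.
Pressure head at MW-7: ψ = P/(ρg) = 524.2×1000 / (1000 × 9.81) = 53.44 m.
Total head at MW-7: h = z + ψ = 58.27 + 53.44 = 111.71 m.
Head difference: h(MW-5) − h(MW-7) = 120.65 − 111.71 = 8.94 m.
Hydraulic gradient: i = |Δh| / L = 8.94 / 2298.1 = 0.00389.
Flow is from higher to lower head: from MW-5 toward MW-7, i.e. toward the south-east.

i ≈ 0.00389; groundwater flows toward the south-east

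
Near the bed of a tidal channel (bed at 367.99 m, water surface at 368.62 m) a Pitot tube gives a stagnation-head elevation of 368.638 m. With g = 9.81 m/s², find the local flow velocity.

Near the bed, under hydrostatic conditions, the piezometric head (z + ψ) equals the free-surface elevation, 368.62 m.
Velocity head = total − piezometric = 368.638 − 368.62 = 0.018 m.
v = √(2g·h_v) = √(2 × 9.81 × 0.018) = 0.594 m/s.

v ≈ 0.594 m/s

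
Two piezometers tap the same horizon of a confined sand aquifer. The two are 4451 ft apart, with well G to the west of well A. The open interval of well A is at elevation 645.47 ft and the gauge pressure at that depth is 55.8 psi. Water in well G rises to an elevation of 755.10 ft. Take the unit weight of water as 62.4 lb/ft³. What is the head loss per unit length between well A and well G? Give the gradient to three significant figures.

Pressure head at well A: ψ = 144·P/γ = 144 × 55.8 / 62.4 = 128.77 ft.
Total head at well A: h = z + ψ = 645.47 + 128.77 = 774.24 ft.
Total head at well G: h = 755.10 ft (water level in the piezometer is the total head).
Head difference: h(well A) − h(well G) = 774.24 − 755.10 = 19.14 ft.
Hydraulic gradient: i = |Δh| / L = 19.14 / 4451 = 0.00430.

i ≈ 0.00430 ft/ft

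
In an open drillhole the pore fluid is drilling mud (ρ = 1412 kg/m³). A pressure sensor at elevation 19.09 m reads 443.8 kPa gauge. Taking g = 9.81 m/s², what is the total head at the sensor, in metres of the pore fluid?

h ≈ 51.13 m

ψ = P/(ρg) = 443.8×1000 / (1412 × 9.81) = 32.04 m.
h = z + ψ = 19.09 + 32.04 = 51.13 m.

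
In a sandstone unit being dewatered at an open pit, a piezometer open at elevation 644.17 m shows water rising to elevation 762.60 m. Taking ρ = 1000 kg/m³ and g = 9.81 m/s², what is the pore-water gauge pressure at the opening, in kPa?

Pressure head ψ = h − z = 762.60 − 644.17 = 118.43 m.
P = ρgψ = 1000 × 9.81 × 118.43 = 1161798 Pa ≈ 1160 kPa.

P ≈ 1160 kPa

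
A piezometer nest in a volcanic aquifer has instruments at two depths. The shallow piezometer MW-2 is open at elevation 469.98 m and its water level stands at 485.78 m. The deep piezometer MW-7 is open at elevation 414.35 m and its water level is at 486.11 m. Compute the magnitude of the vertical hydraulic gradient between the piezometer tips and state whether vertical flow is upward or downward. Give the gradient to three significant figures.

|i_v| ≈ 0.00593; vertical flow is upward

Total head at MW-2: h = 485.78 m (water level in the standpipe).
Total head at MW-7: h = 486.11 m.
Δh = h(MW-2) − h(MW-7) = 485.78 − 486.11 = -0.33 m.
Vertical separation Δz = 469.98 − 414.35 = 55.63 m.
|i_v| = |Δh| / Δz = 0.33 / 55.63 = 0.00593.
Head is higher in the deep piezometer, so vertical flow is upward (discharge condition).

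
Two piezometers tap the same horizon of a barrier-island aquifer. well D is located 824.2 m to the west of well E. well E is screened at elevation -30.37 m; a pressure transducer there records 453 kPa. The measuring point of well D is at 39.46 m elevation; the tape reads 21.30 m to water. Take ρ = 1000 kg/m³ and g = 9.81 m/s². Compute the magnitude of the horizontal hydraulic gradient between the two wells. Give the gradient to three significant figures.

i ≈ 0.00285

Pressure head at well E: ψ = P/(ρg) = 453×1000 / (1000 × 9.81) = 46.18 m.
Total head at well E: h = z + ψ = -30.37 + 46.18 = 15.81 m.
Total head at well D: h = 39.46 − 21.30 = 18.16 m.
Head difference: h(well E) − h(well D) = 15.81 − 18.16 = -2.35 m.
Hydraulic gradient: i = |Δh| / L = 2.35 / 824.2 = 0.00285.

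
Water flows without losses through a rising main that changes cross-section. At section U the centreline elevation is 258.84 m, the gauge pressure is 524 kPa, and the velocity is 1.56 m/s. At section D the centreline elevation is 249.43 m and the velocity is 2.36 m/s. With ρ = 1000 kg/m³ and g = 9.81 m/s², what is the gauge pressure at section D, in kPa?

Pressure head at U: ψ₁ = P₁/(ρg) = 524×1000 / (1000 × 9.81) = 53.41 m.
Velocity heads: v₁²/2g = 1.56²/19.62 = 0.124 m; v₂²/2g = 2.36²/19.62 = 0.284 m.
Total head H = z₁ + ψ₁ + v₁²/2g = 258.84 + 53.41 + 0.124 = 312.37 m.
ψ₂ = H − z₂ − v₂²/2g = 312.37 − 249.43 − 0.284 = 62.66 m.
P₂ = ρgψ₂ = 1000 × 9.81 × 62.66 ≈ 615 kPa.

P₂ ≈ 615 kPa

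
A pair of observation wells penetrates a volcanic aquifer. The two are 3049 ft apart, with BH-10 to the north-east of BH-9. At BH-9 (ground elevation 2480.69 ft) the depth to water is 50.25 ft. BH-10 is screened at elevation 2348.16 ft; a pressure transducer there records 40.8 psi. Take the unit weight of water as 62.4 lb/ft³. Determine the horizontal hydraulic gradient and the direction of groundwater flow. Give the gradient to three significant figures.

Total head at BH-9: h = 2480.69 − 50.25 = 2430.44 ft.
Pressure head at BH-10: ψ = 144·P/γ = 144 × 40.8 / 62.4 = 94.15 ft.
Total head at BH-10: h = z + ψ = 2348.16 + 94.15 = 2442.31 ft.
Head difference: h(BH-9) − h(BH-10) = 2430.44 − 2442.31 = -11.87 ft.
Hydraulic gradient: i = |Δh| / L = 11.87 / 3049 = 0.00389.
Flow is from higher to lower head: from BH-10 toward BH-9, i.e. toward the south-west.

i ≈ 0.00389; groundwater flows toward the south-west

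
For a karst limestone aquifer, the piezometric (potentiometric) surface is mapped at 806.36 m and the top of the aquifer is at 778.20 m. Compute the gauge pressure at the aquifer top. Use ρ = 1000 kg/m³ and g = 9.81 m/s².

P ≈ 276 kPa

Pressure head at the aquifer top: ψ = h − z = 806.36 − 778.20 = 28.16 m.
P = ρgψ = 1000 × 9.81 × 28.16 = 276250 Pa ≈ 276 kPa.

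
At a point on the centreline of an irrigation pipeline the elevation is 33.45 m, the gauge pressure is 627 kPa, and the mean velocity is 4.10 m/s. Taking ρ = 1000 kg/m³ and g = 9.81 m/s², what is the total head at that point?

h ≈ 98.22 m

Pressure head ψ = P/(ρg) = 627×1000 / (1000 × 9.81) = 63.91 m.
Velocity head = v²/(2g) = 4.10² / (2 × 9.81) = 0.857 m.
h = z + ψ + v²/(2g) = 33.45 + 63.91 + 0.857 = 98.22 m.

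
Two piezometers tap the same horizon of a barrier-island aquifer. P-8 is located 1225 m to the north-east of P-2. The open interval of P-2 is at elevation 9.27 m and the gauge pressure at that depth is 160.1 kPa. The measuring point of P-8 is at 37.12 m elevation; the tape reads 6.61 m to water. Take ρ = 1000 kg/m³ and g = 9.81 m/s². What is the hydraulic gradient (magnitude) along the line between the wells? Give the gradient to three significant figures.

i ≈ 0.00402

Pressure head at P-2: ψ = P/(ρg) = 160.1×1000 / (1000 × 9.81) = 16.32 m.
Total head at P-2: h = z + ψ = 9.27 + 16.32 = 25.59 m.
Total head at P-8: h = 37.12 − 6.61 = 30.51 m.
Head difference: h(P-2) − h(P-8) = 25.59 − 30.51 = -4.92 m.
Hydraulic gradient: i = |Δh| / L = 4.92 / 1225 = 0.00402.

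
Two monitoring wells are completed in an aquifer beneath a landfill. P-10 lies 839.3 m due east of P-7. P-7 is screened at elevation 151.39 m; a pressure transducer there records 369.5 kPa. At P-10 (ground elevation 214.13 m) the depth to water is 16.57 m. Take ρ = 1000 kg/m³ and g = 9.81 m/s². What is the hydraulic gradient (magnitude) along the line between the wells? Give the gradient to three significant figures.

Pressure head at P-7: ψ = P/(ρg) = 369.5×1000 / (1000 × 9.81) = 37.67 m.
Total head at P-7: h = z + ψ = 151.39 + 37.67 = 189.06 m.
Total head at P-10: h = 214.13 − 16.57 = 197.56 m.
Head difference: h(P-7) − h(P-10) = 189.06 − 197.56 = -8.50 m.
Hydraulic gradient: i = |Δh| / L = 8.50 / 839.3 = 0.0101.

i ≈ 0.0101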